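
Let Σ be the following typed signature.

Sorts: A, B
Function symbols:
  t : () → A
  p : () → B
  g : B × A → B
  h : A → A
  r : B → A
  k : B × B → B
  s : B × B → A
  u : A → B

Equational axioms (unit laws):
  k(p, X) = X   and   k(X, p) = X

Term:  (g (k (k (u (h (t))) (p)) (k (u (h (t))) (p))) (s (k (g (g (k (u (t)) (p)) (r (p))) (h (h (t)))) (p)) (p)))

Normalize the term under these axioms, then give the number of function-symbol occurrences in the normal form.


1. (g (k (k (u (h (t))) (p)) (k (u (h (t))) (p))) (s (k (g (g (k (u (t)) (p)) (r (p))) (h (h (t)))) (p)) (p)))  →  (g (k (u (h (t))) (k (u (h (t))) (p))) (s (k (g (g (k (u (t)) (p)) (r (p))) (h (h (t)))) (p)) (p)))
2. (g (k (u (h (t))) (k (u (h (t))) (p))) (s (k (g (g (k (u (t)) (p)) (r (p))) (h (h (t)))) (p)) (p)))  →  (g (k (u (h (t))) (u (h (t)))) (s (k (g (g (k (u (t)) (p)) (r (p))) (h (h (t)))) (p)) (p)))
3. (g (k (u (h (t))) (u (h (t)))) (s (k (g (g (k (u (t)) (p)) (r (p))) (h (h (t)))) (p)) (p)))  →  (g (k (u (h (t))) (u (h (t)))) (s (g (g (k (u (t)) (p)) (r (p))) (h (h (t)))) (p)))
4. (g (k (u (h (t))) (u (h (t)))) (s (g (g (k (u (t)) (p)) (r (p))) (h (h (t)))) (p)))  →  (g (k (u (h (t))) (u (h (t)))) (s (g (g (u (t)) (r (p))) (h (h (t)))) (p)))
normal form: (g (k (u (h (t))) (u (h (t)))) (s (g (g (u (t)) (r (p))) (h (h (t)))) (p)))

size = 19


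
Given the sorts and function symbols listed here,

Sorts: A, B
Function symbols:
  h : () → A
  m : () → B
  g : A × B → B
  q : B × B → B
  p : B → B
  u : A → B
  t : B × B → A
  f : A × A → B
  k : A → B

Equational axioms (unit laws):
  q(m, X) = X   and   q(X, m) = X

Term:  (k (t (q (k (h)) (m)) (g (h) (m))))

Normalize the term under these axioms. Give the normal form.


normal form = (k (t (k (h)) (g (h) (m))))

1. (k (t (q (k (h)) (m)) (g (h) (m))))  →  (k (t (k (h)) (g (h) (m))))


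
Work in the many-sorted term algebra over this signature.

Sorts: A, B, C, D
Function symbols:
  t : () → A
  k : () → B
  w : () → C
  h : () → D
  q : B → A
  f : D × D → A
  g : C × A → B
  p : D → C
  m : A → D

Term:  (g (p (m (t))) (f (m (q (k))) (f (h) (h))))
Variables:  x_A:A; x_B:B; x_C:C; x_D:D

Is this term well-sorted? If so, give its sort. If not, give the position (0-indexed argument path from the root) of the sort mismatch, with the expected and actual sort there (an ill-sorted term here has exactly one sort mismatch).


      (t) : A
    (m (t)) : D
  (p (m (t))) : C
        (k) : B
      (q (k)) : A
    (m (q (k))) : D
      (h) : D
      (h) : D
    (f (h) (h)) : A
  (f (m (q (k))) (f (h) (h))) : ✗ arg 1 at [1, 1] has sort A, expected D

ill-sorted at position [1, 1]: expected D, got A


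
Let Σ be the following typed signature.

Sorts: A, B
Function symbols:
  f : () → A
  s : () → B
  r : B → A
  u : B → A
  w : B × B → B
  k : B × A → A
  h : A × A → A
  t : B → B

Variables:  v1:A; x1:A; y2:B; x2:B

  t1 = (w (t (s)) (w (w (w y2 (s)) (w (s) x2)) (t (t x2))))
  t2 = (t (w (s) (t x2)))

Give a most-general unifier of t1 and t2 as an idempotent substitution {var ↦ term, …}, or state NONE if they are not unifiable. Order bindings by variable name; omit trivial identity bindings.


NONE (not unifiable)

head clash or occurs-check failure — not unifiable


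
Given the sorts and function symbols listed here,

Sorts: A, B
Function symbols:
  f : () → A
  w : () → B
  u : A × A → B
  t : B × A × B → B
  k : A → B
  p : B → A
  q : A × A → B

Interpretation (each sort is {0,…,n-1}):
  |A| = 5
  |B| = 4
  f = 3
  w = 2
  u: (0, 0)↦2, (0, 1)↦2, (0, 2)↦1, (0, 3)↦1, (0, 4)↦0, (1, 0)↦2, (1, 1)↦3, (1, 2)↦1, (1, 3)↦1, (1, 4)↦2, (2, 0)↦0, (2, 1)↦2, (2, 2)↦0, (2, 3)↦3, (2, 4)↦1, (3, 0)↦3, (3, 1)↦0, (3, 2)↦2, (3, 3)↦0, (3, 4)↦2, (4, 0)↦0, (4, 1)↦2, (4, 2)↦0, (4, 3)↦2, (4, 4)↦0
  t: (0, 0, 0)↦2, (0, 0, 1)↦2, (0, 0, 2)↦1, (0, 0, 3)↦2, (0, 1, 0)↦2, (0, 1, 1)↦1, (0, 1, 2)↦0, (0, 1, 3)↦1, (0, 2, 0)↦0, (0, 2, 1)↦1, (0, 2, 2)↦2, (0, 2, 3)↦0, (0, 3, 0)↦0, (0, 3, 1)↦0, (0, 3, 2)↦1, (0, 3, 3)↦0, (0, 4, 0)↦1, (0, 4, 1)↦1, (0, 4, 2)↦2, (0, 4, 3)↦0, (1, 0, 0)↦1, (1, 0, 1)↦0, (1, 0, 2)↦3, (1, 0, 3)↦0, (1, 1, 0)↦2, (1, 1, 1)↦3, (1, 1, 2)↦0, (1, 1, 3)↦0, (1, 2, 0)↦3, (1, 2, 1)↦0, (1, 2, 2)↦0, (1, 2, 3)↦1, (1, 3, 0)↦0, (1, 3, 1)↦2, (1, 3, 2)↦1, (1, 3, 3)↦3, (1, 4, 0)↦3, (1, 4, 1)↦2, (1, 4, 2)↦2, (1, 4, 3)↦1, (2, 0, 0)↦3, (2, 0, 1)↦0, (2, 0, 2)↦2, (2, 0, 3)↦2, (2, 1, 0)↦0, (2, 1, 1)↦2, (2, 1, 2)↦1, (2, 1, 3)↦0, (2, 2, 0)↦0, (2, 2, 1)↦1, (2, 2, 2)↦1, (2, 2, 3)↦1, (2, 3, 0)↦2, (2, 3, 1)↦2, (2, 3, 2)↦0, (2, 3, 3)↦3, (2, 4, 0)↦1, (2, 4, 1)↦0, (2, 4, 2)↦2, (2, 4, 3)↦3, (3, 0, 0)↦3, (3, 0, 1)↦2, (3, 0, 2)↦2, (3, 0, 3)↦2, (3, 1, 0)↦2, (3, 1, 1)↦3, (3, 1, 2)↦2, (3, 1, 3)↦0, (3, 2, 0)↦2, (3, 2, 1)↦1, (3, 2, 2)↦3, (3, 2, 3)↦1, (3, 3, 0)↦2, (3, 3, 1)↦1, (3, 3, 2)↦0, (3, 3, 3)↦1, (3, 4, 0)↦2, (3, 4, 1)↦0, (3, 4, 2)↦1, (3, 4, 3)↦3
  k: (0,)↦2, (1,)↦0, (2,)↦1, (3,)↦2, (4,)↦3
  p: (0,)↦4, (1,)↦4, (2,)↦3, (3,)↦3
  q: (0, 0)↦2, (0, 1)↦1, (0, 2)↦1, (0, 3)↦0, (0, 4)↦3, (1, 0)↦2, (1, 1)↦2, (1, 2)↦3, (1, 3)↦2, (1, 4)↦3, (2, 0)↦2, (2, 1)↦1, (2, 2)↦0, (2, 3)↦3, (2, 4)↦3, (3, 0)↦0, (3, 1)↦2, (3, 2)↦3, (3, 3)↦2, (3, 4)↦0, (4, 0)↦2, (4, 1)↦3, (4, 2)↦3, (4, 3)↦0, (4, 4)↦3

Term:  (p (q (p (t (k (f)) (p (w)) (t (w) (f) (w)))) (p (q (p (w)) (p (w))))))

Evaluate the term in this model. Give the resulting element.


value = 3

  f = 3
  (k (f)) = k(3,) = 2
  w = 2
  (p (w)) = p(2,) = 3
  w = 2
  f = 3
  w = 2
  (t (w) (f) (w)) = t(2, 3, 2) = 0
  (t (k (f)) (p (w)) (t (w) (f) (w))) = t(2, 3, 0) = 2
  (p (t (k (f)) (p (w)) (t (w) (f) (w)))) = p(2,) = 3
  w = 2
  (p (w)) = p(2,) = 3
  w = 2
  (p (w)) = p(2,) = 3
  (q (p (w)) (p (w))) = q(3, 3) = 2
  (p (q (p (w)) (p (w)))) = p(2,) = 3
  (q (p (t (k (f)) (p (w)) (t (w) (f) (w)))) (p (q (p (w)) (p (w))))) = q(3, 3) = 2
  (p (q (p (t (k (f)) (p (w)) (t (w) (f) (w)))) (p (q (p (w)) (p (w)))))) = p(2,) = 3


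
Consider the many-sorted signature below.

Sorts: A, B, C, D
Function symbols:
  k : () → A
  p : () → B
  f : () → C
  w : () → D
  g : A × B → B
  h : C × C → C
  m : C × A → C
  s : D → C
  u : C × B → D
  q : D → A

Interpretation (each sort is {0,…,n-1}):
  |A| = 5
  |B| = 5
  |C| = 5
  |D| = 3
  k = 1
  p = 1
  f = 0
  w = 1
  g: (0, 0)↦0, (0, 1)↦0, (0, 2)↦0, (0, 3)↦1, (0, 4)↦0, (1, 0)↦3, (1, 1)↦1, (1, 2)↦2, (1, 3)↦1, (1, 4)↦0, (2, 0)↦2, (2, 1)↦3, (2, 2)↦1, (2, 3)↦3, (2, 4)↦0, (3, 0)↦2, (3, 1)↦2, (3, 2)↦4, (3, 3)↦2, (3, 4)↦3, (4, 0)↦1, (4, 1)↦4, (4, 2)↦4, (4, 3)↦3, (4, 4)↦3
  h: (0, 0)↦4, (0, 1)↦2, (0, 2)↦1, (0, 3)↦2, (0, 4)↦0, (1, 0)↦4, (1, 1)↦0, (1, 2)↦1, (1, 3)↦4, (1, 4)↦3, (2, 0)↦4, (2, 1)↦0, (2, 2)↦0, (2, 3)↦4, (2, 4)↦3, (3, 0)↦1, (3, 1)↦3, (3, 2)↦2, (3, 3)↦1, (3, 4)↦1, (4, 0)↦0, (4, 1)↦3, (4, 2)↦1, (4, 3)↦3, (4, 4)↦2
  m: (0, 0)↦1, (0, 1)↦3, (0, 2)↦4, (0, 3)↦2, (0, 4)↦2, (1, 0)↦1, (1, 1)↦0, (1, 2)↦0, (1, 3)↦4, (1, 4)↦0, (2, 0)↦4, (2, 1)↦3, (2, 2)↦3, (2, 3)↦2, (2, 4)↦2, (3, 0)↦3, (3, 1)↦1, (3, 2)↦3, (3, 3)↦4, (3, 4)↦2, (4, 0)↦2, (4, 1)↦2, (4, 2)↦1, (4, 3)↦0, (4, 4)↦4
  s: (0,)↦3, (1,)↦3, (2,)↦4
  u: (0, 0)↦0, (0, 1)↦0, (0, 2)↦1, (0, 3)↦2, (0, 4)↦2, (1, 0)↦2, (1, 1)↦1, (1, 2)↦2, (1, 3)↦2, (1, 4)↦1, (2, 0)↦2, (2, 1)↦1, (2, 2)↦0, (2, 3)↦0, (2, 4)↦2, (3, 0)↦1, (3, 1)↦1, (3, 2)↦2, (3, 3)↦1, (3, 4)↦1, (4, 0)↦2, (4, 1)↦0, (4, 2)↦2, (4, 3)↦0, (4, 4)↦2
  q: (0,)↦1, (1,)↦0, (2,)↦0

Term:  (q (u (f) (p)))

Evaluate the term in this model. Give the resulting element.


  f = 0
  p = 1
  (u (f) (p)) = u(0, 1) = 0
  (q (u (f) (p))) = q(0,) = 1

value = 1


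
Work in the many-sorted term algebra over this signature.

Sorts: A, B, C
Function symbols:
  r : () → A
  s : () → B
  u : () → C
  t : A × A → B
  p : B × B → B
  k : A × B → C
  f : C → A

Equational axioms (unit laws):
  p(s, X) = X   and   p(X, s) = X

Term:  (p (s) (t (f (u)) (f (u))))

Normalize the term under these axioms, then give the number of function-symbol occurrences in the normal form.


1. (p (s) (t (f (u)) (f (u))))  →  (t (f (u)) (f (u)))
normal form: (t (f (u)) (f (u)))

size = 5


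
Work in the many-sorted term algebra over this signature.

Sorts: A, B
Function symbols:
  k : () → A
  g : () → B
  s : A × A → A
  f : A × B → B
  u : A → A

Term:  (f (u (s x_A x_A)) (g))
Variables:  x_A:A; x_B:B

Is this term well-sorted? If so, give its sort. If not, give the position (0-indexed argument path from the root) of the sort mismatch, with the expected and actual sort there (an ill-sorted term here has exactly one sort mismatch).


      x_A : A
      x_A : A
    (s x_A x_A) : A
  (u (s x_A x_A)) : A
  (g) : B
(f (u (s x_A x_A)) (g)) : B

well-sorted; sort = B


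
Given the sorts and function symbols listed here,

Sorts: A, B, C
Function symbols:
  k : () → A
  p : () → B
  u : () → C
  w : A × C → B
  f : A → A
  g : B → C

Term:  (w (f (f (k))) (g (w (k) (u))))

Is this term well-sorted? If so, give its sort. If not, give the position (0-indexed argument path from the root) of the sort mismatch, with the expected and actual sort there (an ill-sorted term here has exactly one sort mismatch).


well-sorted; sort = B

      (k) : A
    (f (k)) : A
  (f (f (k))) : A
      (k) : A
      (u) : C
    (w (k) (u)) : B
  (g (w (k) (u))) : C
(w (f (f (k))) (g (w (k) (u)))) : B


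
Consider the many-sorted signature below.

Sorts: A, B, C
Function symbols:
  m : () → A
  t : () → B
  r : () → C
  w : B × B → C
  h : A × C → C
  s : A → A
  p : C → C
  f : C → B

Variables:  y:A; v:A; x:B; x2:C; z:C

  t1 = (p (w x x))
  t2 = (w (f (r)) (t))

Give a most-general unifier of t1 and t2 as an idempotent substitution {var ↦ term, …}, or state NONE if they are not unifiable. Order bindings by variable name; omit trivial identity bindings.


NONE (not unifiable)

head clash or occurs-check failure — not unifiable


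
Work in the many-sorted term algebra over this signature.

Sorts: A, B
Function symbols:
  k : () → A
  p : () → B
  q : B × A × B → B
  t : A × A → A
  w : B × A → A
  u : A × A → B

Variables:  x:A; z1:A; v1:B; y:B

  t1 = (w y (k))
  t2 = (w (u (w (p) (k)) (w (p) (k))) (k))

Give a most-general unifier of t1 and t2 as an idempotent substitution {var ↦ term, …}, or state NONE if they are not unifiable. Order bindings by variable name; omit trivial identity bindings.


{y ↦ (u (w (p) (k)) (w (p) (k)))}


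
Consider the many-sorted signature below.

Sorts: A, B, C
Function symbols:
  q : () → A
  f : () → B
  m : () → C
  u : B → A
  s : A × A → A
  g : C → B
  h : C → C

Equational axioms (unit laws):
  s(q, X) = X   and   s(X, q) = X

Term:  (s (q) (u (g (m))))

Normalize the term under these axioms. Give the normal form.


1. (s (q) (u (g (m))))  →  (u (g (m)))

normal form = (u (g (m)))


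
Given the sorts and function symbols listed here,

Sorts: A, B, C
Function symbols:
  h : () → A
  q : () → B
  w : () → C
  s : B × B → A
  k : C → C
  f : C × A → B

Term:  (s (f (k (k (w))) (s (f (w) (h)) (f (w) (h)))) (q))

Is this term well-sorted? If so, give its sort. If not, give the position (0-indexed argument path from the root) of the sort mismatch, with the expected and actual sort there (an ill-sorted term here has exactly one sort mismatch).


well-sorted; sort = A

        (w) : C
      (k (w)) : C
    (k (k (w))) : C
        (w) : C
        (h) : A
      (f (w) (h)) : B
        (w) : C
        (h) : A
      (f (w) (h)) : B
    (s (f (w) (h)) (f (w) (h))) : A
  (f (k (k (w))) (s (f (w) (h)) (f (w) (h)))) : B
  (q) : B
(s (f (k (k (w))) (s (f (w) (h)) (f (w) (h)))) (q)) : A


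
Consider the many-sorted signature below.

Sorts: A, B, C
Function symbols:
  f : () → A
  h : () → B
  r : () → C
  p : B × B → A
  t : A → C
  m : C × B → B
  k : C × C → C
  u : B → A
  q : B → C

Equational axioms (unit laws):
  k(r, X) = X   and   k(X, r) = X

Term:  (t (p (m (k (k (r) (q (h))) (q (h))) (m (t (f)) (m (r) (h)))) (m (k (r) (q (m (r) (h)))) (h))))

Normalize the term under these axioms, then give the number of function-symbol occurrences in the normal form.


1. (t (p (m (k (k (r) (q (h))) (q (h))) (m (t (f)) (m (r) (h)))) (m (k (r) (q (m (r) (h)))) (h))))  →  (t (p (m (k (q (h)) (q (h))) (m (t (f)) (m (r) (h)))) (m (k (r) (q (m (r) (h)))) (h))))
2. (t (p (m (k (q (h)) (q (h))) (m (t (f)) (m (r) (h)))) (m (k (r) (q (m (r) (h)))) (h))))  →  (t (p (m (k (q (h)) (q (h))) (m (t (f)) (m (r) (h)))) (m (q (m (r) (h))) (h))))
normal form: (t (p (m (k (q (h)) (q (h))) (m (t (f)) (m (r) (h)))) (m (q (m (r) (h))) (h))))

size = 20


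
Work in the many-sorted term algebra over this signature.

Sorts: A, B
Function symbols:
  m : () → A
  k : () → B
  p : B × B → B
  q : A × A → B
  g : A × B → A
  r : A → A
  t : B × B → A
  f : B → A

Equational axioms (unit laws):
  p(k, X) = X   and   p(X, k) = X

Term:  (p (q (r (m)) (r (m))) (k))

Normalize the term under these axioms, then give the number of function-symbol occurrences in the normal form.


1. (p (q (r (m)) (r (m))) (k))  →  (q (r (m)) (r (m)))
normal form: (q (r (m)) (r (m)))

size = 5


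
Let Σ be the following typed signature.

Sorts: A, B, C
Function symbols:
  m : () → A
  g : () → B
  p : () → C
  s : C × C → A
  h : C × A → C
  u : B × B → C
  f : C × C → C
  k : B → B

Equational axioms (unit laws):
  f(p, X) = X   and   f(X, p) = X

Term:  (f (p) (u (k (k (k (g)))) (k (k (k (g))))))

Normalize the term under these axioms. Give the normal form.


normal form = (u (k (k (k (g)))) (k (k (k (g)))))

1. (f (p) (u (k (k (k (g)))) (k (k (k (g))))))  →  (u (k (k (k (g)))) (k (k (k (g)))))


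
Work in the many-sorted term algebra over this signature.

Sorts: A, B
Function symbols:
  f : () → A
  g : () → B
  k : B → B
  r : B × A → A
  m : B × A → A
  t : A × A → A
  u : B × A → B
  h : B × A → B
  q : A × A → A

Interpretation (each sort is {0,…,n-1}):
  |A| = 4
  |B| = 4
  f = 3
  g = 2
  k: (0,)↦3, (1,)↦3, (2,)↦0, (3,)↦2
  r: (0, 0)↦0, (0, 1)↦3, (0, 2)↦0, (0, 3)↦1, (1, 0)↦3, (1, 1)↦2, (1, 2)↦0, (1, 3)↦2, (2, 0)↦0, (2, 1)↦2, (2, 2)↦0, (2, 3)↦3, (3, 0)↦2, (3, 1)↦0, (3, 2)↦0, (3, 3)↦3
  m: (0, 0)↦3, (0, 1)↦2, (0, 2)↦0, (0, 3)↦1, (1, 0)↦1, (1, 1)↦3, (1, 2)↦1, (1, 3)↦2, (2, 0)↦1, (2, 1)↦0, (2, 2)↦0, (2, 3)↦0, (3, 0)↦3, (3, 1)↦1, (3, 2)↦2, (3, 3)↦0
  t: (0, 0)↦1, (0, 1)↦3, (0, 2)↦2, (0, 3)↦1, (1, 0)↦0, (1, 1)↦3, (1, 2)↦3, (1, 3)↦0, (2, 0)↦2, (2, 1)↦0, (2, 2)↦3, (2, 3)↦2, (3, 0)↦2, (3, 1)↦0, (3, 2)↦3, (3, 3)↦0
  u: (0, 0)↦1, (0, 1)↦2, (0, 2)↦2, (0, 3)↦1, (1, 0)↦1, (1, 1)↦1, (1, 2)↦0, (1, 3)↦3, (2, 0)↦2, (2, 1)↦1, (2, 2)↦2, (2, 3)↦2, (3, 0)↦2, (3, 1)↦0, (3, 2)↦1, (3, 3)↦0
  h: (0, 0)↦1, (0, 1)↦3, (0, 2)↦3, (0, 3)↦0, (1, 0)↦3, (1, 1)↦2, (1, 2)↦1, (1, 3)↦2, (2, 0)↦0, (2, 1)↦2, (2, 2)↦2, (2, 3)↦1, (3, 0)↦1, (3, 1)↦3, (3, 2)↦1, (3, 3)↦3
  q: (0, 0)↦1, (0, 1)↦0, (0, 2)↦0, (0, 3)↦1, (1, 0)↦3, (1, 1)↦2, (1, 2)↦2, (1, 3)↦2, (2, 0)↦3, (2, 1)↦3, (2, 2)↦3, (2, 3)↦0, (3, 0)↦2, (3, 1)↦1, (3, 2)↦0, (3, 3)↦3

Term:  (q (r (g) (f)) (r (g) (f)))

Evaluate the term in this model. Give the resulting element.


  g = 2
  f = 3
  (r (g) (f)) = r(2, 3) = 3
  g = 2
  f = 3
  (r (g) (f)) = r(2, 3) = 3
  (q (r (g) (f)) (r (g) (f))) = q(3, 3) = 3

value = 3


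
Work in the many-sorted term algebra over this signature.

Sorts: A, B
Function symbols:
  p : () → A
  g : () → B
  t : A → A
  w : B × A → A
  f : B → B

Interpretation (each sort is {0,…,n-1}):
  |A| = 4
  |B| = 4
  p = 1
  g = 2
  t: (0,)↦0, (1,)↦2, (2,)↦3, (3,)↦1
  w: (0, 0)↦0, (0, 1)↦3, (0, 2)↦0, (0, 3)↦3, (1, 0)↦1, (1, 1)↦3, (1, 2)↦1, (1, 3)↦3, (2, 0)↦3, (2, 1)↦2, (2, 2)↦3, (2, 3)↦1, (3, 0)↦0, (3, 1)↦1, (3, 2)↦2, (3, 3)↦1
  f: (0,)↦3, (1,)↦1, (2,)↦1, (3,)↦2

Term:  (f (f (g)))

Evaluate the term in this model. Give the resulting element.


  g = 2
  (f (g)) = f(2,) = 1
  (f (f (g))) = f(1,) = 1

value = 1


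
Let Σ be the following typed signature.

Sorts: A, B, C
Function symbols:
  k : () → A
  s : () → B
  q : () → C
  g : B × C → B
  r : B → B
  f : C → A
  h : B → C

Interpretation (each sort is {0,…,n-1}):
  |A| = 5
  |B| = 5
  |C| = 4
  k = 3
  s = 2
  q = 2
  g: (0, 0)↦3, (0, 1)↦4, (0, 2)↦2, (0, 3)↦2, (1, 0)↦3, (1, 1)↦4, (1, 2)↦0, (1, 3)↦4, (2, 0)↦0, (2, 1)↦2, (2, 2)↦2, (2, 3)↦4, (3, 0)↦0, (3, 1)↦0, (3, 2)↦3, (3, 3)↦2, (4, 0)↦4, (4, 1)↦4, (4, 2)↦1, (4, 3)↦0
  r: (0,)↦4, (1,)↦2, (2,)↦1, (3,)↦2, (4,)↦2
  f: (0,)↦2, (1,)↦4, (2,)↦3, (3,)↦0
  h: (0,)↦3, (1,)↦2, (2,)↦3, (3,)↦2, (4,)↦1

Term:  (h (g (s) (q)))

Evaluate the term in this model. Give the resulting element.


value = 3

  s = 2
  q = 2
  (g (s) (q)) = g(2, 2) = 2
  (h (g (s) (q))) = h(2,) = 3


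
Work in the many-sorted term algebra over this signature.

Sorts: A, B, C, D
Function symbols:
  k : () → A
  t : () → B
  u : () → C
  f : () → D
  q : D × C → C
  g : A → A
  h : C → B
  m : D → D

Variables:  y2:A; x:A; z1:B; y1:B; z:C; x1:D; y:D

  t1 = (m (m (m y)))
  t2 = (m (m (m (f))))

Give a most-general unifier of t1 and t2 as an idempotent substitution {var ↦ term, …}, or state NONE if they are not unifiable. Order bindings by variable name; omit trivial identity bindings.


{y ↦ (f)}


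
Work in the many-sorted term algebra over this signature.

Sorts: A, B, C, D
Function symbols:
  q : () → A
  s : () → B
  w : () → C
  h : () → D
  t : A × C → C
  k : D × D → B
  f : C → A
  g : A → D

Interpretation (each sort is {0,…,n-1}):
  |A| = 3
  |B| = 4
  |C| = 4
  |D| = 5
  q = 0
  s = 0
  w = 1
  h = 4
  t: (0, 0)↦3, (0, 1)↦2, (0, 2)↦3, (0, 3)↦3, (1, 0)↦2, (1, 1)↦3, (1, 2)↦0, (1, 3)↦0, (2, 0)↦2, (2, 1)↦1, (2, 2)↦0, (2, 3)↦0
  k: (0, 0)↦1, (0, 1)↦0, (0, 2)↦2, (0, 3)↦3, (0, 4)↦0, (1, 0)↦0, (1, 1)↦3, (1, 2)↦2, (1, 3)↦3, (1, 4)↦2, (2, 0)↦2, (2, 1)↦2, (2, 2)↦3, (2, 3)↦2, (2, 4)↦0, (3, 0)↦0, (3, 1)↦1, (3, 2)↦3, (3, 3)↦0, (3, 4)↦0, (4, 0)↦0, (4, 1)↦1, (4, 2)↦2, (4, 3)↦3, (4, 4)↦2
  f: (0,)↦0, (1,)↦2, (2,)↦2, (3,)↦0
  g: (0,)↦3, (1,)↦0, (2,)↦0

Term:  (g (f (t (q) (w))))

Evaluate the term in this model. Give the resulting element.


value = 0

  q = 0
  w = 1
  (t (q) (w)) = t(0, 1) = 2
  (f (t (q) (w))) = f(2,) = 2
  (g (f (t (q) (w)))) = g(2,) = 0


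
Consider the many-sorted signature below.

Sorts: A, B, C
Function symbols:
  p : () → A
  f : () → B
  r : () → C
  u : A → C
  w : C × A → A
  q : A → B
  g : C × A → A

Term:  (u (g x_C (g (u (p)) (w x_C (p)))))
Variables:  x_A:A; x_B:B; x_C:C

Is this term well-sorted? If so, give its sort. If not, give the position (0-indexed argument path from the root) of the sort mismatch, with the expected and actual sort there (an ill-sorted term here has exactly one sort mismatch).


well-sorted; sort = C

    x_C : C
        (p) : A
      (u (p)) : C
        x_C : C
        (p) : A
      (w x_C (p)) : A
    (g (u (p)) (w x_C (p))) : A
  (g x_C (g (u (p)) (w x_C (p)))) : A
(u (g x_C (g (u (p)) (w x_C (p))))) : C


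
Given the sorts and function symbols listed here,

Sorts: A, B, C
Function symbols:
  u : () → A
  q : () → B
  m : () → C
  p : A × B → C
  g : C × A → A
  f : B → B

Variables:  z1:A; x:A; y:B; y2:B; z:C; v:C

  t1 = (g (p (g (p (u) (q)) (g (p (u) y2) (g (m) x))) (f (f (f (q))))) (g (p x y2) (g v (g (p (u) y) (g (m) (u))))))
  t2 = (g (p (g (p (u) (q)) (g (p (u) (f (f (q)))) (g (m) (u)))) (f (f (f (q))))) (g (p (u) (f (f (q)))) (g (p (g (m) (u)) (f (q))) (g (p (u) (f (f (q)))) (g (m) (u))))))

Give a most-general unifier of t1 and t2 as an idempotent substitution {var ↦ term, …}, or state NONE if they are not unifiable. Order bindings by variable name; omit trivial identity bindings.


{v ↦ (p (g (m) (u)) (f (q))), x ↦ (u), y ↦ (f (f (q))), y2 ↦ (f (f (q)))}


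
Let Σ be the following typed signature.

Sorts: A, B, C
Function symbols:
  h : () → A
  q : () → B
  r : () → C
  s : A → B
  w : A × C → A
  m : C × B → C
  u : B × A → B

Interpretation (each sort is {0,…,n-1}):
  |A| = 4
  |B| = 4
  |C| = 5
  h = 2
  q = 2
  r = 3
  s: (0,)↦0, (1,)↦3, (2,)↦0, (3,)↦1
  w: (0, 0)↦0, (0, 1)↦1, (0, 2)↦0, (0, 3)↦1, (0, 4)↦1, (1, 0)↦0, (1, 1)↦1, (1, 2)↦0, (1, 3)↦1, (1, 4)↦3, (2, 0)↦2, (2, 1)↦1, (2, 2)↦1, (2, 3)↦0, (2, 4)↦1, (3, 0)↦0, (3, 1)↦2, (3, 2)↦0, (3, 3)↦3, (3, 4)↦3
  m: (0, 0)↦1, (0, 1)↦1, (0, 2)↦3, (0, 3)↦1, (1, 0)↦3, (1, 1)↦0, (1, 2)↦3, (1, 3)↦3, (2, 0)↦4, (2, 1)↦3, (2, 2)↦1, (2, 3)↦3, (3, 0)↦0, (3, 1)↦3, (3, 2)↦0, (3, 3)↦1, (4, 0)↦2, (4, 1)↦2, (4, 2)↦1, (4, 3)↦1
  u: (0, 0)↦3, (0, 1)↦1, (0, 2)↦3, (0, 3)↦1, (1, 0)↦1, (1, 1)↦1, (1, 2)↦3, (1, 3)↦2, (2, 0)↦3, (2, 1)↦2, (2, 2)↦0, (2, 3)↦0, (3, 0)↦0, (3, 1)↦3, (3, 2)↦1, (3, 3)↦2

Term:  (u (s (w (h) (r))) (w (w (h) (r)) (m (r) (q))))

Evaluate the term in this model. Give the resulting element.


value = 3

  h = 2
  r = 3
  (w (h) (r)) = w(2, 3) = 0
  (s (w (h) (r))) = s(0,) = 0
  h = 2
  r = 3
  (w (h) (r)) = w(2, 3) = 0
  r = 3
  q = 2
  (m (r) (q)) = m(3, 2) = 0
  (w (w (h) (r)) (m (r) (q))) = w(0, 0) = 0
  (u (s (w (h) (r))) (w (w (h) (r)) (m (r) (q)))) = u(0, 0) = 3


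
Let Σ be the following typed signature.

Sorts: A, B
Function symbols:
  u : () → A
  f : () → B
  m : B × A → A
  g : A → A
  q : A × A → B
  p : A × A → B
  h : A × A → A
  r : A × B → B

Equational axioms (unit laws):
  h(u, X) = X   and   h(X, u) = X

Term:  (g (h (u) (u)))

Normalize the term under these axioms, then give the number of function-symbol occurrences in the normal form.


size = 2

1. (g (h (u) (u)))  →  (g (u))
normal form: (g (u))


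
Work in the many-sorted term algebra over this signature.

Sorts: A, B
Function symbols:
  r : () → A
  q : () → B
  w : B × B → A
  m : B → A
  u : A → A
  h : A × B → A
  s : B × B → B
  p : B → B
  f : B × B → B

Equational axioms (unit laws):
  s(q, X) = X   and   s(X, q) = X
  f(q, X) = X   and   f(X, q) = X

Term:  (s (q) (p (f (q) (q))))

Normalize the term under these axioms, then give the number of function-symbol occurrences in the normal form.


size = 2

1. (s (q) (p (f (q) (q))))  →  (p (f (q) (q)))
2. (p (f (q) (q)))  →  (p (q))
normal form: (p (q))


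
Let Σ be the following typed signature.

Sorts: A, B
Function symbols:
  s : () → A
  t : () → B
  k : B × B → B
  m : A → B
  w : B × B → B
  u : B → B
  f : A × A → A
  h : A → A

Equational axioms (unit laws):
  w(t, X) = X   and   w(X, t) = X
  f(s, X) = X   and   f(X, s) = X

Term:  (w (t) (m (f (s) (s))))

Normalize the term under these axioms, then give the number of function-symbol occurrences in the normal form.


size = 2

1. (w (t) (m (f (s) (s))))  →  (m (f (s) (s)))
2. (m (f (s) (s)))  →  (m (s))
normal form: (m (s))


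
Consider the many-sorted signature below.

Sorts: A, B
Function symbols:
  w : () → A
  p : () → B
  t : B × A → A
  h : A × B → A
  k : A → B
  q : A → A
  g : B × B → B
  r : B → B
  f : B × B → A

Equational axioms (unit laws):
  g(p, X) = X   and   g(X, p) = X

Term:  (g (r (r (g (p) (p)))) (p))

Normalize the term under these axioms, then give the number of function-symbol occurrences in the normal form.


1. (g (r (r (g (p) (p)))) (p))  →  (r (r (g (p) (p))))
2. (r (r (g (p) (p))))  →  (r (r (p)))
normal form: (r (r (p)))

size = 3


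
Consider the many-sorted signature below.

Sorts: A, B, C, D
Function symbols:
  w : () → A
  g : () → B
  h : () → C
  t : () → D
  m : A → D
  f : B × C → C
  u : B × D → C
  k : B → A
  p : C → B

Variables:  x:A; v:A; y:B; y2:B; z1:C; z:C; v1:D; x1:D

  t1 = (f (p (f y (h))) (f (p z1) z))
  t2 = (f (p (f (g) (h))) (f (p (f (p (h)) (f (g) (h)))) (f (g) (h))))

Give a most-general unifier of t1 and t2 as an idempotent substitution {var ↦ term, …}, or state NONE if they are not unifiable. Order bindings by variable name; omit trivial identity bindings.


{y ↦ (g), z ↦ (f (g) (h)), z1 ↦ (f (p (h)) (f (g) (h)))}


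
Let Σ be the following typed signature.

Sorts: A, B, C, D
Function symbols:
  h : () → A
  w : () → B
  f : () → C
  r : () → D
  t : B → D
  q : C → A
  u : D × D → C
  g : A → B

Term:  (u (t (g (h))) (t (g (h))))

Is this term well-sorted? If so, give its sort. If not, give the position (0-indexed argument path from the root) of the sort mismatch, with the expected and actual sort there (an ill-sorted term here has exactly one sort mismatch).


      (h) : A
    (g (h)) : B
  (t (g (h))) : D
      (h) : A
    (g (h)) : B
  (t (g (h))) : D
(u (t (g (h))) (t (g (h)))) : C

well-sorted; sort = C


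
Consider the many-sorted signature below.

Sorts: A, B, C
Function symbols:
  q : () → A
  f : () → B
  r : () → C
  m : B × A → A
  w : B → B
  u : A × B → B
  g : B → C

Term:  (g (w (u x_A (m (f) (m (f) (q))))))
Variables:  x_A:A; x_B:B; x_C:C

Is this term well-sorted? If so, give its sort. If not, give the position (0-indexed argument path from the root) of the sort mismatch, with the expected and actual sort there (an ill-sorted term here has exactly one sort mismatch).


      x_A : A
        (f) : B
          (f) : B
          (q) : A
        (m (f) (q)) : A
      (m (f) (m (f) (q))) : A
    (u x_A (m (f) (m (f) (q)))) : ✗ arg 1 at [0, 0, 1] has sort A, expected B

ill-sorted at position [0, 0, 1]: expected B, got A


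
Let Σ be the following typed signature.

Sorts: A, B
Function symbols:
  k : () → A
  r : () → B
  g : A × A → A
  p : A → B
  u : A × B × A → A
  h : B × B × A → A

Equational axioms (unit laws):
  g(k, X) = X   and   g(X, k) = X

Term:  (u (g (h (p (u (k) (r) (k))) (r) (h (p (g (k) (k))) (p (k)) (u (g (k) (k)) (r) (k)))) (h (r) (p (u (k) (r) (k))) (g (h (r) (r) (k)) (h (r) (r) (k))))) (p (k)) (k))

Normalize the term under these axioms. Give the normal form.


1. (u (g (h (p (u (k) (r) (k))) (r) (h (p (g (k) (k))) (p (k)) (u (g (k) (k)) (r) (k)))) (h (r) (p (u (k) (r) (k))) (g (h (r) (r) (k)) (h (r) (r) (k))))) (p (k)) (k))  →  (u (g (h (p (u (k) (r) (k))) (r) (h (p (k)) (p (k)) (u (g (k) (k)) (r) (k)))) (h (r) (p (u (k) (r) (k))) (g (h (r) (r) (k)) (h (r) (r) (k))))) (p (k)) (k))
2. (u (g (h (p (u (k) (r) (k))) (r) (h (p (k)) (p (k)) (u (g (k) (k)) (r) (k)))) (h (r) (p (u (k) (r) (k))) (g (h (r) (r) (k)) (h (r) (r) (k))))) (p (k)) (k))  →  (u (g (h (p (u (k) (r) (k))) (r) (h (p (k)) (p (k)) (u (k) (r) (k)))) (h (r) (p (u (k) (r) (k))) (g (h (r) (r) (k)) (h (r) (r) (k))))) (p (k)) (k))

normal form = (u (g (h (p (u (k) (r) (k))) (r) (h (p (k)) (p (k)) (u (k) (r) (k)))) (h (r) (p (u (k) (r) (k))) (g (h (r) (r) (k)) (h (r) (r) (k))))) (p (k)) (k))


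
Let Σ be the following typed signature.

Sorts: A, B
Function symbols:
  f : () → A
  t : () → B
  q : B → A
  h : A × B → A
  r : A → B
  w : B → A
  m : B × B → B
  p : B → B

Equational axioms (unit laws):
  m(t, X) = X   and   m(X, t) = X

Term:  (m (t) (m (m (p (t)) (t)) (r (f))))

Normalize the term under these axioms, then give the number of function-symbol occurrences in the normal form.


size = 5

1. (m (t) (m (m (p (t)) (t)) (r (f))))  →  (m (m (p (t)) (t)) (r (f)))
2. (m (m (p (t)) (t)) (r (f)))  →  (m (p (t)) (r (f)))
normal form: (m (p (t)) (r (f)))


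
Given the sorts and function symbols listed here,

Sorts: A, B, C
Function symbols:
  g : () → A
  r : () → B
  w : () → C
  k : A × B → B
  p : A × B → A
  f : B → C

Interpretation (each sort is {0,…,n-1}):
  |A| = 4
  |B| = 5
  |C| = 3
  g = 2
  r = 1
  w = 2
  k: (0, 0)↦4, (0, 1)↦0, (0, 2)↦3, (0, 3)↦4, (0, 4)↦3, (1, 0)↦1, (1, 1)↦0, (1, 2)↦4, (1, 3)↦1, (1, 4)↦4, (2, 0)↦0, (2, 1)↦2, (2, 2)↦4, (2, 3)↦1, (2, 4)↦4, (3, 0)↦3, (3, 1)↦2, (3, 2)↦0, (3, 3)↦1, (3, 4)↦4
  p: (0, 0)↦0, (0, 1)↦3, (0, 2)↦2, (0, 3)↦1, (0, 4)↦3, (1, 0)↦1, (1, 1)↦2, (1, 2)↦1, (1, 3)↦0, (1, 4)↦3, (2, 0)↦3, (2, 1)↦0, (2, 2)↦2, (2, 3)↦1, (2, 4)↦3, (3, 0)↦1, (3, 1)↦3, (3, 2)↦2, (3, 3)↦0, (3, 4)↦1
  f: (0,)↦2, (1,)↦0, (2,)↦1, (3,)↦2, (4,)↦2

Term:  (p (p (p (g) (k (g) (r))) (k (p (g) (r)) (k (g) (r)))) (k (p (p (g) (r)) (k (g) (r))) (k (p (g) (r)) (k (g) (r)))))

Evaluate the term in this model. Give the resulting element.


  g = 2
  g = 2
  r = 1
  (k (g) (r)) = k(2, 1) = 2
  (p (g) (k (g) (r))) = p(2, 2) = 2
  g = 2
  r = 1
  (p (g) (r)) = p(2, 1) = 0
  g = 2
  r = 1
  (k (g) (r)) = k(2, 1) = 2
  (k (p (g) (r)) (k (g) (r))) = k(0, 2) = 3
  (p (p (g) (k (g) (r))) (k (p (g) (r)) (k (g) (r)))) = p(2, 3) = 1
  g = 2
  r = 1
  (p (g) (r)) = p(2, 1) = 0
  g = 2
  r = 1
  (k (g) (r)) = k(2, 1) = 2
  (p (p (g) (r)) (k (g) (r))) = p(0, 2) = 2
  g = 2
  r = 1
  (p (g) (r)) = p(2, 1) = 0
  g = 2
  r = 1
  (k (g) (r)) = k(2, 1) = 2
  (k (p (g) (r)) (k (g) (r))) = k(0, 2) = 3
  (k (p (p (g) (r)) (k (g) (r))) (k (p (g) (r)) (k (g) (r)))) = k(2, 3) = 1
  (p (p (p (g) (k (g) (r))) (k (p (g) (r)) (k (g) (r)))) (k (p (p (g) (r)) (k (g) (r))) (k (p (g) (r)) (k (g) (r))))) = p(1, 1) = 2

value = 2


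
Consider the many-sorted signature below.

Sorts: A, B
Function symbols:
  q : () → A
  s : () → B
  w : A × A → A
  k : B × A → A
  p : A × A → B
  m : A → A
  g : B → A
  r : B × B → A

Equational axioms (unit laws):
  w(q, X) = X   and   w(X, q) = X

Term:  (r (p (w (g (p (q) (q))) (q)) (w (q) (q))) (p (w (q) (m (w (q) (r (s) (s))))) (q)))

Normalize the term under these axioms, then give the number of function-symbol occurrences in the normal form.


1. (r (p (w (g (p (q) (q))) (q)) (w (q) (q))) (p (w (q) (m (w (q) (r (s) (s))))) (q)))  →  (r (p (g (p (q) (q))) (w (q) (q))) (p (w (q) (m (w (q) (r (s) (s))))) (q)))
2. (r (p (g (p (q) (q))) (w (q) (q))) (p (w (q) (m (w (q) (r (s) (s))))) (q)))  →  (r (p (g (p (q) (q))) (q)) (p (w (q) (m (w (q) (r (s) (s))))) (q)))
3. (r (p (g (p (q) (q))) (q)) (p (w (q) (m (w (q) (r (s) (s))))) (q)))  →  (r (p (g (p (q) (q))) (q)) (p (m (w (q) (r (s) (s)))) (q)))
4. (r (p (g (p (q) (q))) (q)) (p (m (w (q) (r (s) (s)))) (q)))  →  (r (p (g (p (q) (q))) (q)) (p (m (r (s) (s))) (q)))
normal form: (r (p (g (p (q) (q))) (q)) (p (m (r (s) (s))) (q)))

size = 13


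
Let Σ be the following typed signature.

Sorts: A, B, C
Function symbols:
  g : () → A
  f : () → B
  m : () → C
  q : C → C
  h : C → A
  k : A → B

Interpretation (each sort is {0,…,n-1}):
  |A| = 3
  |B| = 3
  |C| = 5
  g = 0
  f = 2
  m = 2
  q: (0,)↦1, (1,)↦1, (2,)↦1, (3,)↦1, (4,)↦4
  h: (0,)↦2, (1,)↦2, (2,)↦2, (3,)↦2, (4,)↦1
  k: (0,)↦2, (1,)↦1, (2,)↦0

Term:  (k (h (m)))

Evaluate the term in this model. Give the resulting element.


value = 0

  m = 2
  (h (m)) = h(2,) = 2
  (k (h (m))) = k(2,) = 0


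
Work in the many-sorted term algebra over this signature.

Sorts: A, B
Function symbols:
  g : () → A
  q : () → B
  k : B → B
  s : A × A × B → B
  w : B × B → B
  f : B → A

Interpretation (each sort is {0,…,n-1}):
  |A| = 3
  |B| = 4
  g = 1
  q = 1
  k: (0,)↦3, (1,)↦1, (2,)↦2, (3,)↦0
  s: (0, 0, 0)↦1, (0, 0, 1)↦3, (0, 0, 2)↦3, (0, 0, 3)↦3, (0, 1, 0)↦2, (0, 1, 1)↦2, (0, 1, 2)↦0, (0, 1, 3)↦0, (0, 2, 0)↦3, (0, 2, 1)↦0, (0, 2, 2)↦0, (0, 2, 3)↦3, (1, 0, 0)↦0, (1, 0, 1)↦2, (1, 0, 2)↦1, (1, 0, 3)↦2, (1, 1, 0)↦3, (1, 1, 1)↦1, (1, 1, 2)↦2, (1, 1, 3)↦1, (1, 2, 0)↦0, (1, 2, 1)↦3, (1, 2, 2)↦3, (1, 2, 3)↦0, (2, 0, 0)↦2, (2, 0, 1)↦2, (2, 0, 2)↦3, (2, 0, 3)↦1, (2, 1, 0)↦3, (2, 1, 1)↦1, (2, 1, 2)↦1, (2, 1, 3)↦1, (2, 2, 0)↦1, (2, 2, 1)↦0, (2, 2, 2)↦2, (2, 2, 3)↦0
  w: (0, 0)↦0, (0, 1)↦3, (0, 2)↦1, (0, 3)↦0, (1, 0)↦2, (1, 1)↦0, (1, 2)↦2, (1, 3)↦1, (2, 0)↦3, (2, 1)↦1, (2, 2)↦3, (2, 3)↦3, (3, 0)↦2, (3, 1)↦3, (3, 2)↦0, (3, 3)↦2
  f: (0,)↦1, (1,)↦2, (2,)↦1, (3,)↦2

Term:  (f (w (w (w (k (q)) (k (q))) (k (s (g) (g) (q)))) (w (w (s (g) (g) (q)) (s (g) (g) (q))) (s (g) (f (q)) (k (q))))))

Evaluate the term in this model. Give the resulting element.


value = 1

  q = 1
  (k (q)) = k(1,) = 1
  q = 1
  (k (q)) = k(1,) = 1
  (w (k (q)) (k (q))) = w(1, 1) = 0
  g = 1
  g = 1
  q = 1
  (s (g) (g) (q)) = s(1, 1, 1) = 1
  (k (s (g) (g) (q))) = k(1,) = 1
  (w (w (k (q)) (k (q))) (k (s (g) (g) (q)))) = w(0, 1) = 3
  g = 1
  g = 1
  q = 1
  (s (g) (g) (q)) = s(1, 1, 1) = 1
  g = 1
  g = 1
  q = 1
  (s (g) (g) (q)) = s(1, 1, 1) = 1
  (w (s (g) (g) (q)) (s (g) (g) (q))) = w(1, 1) = 0
  g = 1
  q = 1
  (f (q)) = f(1,) = 2
  q = 1
  (k (q)) = k(1,) = 1
  (s (g) (f (q)) (k (q))) = s(1, 2, 1) = 3
  (w (w (s (g) (g) (q)) (s (g) (g) (q))) (s (g) (f (q)) (k (q)))) = w(0, 3) = 0
  (w (w (w (k (q)) (k (q))) (k (s (g) (g) (q)))) (w (w (s (g) (g) (q)) (s (g) (g) (q))) (s (g) (f (q)) (k (q))))) = w(3, 0) = 2
  (f (w (w (w (k (q)) (k (q))) (k (s (g) (g) (q)))) (w (w (s (g) (g) (q)) (s (g) (g) (q))) (s (g) (f (q)) (k (q)))))) = f(2,) = 1


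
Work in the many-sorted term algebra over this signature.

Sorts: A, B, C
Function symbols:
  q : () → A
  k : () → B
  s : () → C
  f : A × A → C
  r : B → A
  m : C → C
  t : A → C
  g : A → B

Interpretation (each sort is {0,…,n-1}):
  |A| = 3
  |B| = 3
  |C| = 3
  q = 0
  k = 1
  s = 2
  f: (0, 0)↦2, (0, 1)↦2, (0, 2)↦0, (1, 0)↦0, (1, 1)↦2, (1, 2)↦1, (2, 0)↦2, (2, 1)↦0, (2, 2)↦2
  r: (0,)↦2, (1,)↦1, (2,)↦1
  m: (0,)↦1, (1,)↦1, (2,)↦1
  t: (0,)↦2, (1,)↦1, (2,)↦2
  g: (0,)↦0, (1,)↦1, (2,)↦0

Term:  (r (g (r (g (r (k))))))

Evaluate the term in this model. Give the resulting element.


value = 1

  k = 1
  (r (k)) = r(1,) = 1
  (g (r (k))) = g(1,) = 1
  (r (g (r (k)))) = r(1,) = 1
  (g (r (g (r (k))))) = g(1,) = 1
  (r (g (r (g (r (k)))))) = r(1,) = 1


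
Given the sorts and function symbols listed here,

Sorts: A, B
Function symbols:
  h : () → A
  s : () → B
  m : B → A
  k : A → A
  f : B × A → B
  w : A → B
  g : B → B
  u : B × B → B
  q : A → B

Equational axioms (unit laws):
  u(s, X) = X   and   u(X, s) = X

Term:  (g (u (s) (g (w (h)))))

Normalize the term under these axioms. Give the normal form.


normal form = (g (g (w (h))))

1. (g (u (s) (g (w (h)))))  →  (g (g (w (h))))


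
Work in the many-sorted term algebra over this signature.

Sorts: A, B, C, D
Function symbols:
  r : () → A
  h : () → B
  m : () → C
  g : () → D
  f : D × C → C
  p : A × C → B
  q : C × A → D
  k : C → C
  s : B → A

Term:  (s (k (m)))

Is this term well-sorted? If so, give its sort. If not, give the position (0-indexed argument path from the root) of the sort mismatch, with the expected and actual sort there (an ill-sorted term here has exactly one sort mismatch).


    (m) : C
  (k (m)) : C
(s (k (m))) : ✗ arg 0 at [0] has sort C, expected B

ill-sorted at position [0]: expected B, got C


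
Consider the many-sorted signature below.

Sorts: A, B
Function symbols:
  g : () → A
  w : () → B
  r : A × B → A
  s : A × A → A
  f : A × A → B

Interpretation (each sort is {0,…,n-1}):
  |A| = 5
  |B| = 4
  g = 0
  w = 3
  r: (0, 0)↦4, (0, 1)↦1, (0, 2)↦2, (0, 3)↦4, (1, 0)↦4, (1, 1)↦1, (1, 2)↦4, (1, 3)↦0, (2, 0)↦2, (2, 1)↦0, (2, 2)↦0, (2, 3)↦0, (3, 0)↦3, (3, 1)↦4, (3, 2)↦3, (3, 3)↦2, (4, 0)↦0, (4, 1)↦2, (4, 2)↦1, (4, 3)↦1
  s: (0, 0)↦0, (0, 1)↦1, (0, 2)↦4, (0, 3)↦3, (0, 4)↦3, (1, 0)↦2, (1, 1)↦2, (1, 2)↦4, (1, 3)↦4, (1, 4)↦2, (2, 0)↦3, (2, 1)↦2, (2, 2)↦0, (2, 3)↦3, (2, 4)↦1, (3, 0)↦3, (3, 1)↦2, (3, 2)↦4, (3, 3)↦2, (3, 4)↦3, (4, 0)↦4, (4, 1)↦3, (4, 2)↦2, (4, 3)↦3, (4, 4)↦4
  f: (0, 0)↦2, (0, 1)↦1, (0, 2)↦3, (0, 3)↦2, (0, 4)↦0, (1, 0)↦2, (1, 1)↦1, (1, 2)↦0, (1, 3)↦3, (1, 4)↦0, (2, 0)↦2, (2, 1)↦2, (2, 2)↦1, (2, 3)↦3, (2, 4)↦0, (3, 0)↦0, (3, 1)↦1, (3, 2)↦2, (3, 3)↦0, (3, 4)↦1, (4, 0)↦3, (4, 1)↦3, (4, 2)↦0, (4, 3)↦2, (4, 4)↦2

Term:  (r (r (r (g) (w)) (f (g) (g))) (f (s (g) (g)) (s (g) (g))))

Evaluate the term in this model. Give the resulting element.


value = 4

  g = 0
  w = 3
  (r (g) (w)) = r(0, 3) = 4
  g = 0
  g = 0
  (f (g) (g)) = f(0, 0) = 2
  (r (r (g) (w)) (f (g) (g))) = r(4, 2) = 1
  g = 0
  g = 0
  (s (g) (g)) = s(0, 0) = 0
  g = 0
  g = 0
  (s (g) (g)) = s(0, 0) = 0
  (f (s (g) (g)) (s (g) (g))) = f(0, 0) = 2
  (r (r (r (g) (w)) (f (g) (g))) (f (s (g) (g)) (s (g) (g)))) = r(1, 2) = 4


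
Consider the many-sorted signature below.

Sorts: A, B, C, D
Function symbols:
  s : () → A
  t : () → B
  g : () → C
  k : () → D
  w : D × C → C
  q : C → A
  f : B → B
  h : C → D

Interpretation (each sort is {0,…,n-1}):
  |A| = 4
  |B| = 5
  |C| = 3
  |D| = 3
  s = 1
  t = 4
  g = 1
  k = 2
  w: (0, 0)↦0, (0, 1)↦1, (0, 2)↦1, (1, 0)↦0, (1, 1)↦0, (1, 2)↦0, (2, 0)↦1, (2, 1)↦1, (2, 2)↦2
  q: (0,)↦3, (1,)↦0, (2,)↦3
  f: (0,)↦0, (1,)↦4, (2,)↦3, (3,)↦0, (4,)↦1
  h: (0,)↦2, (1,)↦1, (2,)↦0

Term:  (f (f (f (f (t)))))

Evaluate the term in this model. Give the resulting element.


  t = 4
  (f (t)) = f(4,) = 1
  (f (f (t))) = f(1,) = 4
  (f (f (f (t)))) = f(4,) = 1
  (f (f (f (f (t))))) = f(1,) = 4

value = 4


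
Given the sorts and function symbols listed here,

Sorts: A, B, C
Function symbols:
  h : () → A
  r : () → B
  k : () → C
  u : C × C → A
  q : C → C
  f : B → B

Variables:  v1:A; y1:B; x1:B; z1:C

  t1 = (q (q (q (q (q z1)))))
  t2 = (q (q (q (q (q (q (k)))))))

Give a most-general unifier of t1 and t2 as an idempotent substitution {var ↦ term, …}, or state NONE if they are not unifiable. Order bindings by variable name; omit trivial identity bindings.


{z1 ↦ (q (k))}


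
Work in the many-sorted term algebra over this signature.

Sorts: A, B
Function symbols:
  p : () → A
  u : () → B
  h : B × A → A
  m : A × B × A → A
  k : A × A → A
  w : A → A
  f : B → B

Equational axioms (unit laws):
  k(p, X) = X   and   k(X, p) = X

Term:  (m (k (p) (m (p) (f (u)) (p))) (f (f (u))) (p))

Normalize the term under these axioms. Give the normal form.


normal form = (m (m (p) (f (u)) (p)) (f (f (u))) (p))

1. (m (k (p) (m (p) (f (u)) (p))) (f (f (u))) (p))  →  (m (m (p) (f (u)) (p)) (f (f (u))) (p))


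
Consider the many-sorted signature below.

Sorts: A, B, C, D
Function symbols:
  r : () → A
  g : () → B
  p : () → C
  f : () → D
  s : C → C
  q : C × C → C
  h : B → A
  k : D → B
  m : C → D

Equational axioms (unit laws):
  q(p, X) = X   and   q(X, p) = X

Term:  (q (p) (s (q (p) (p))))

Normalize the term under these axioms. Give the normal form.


normal form = (s (p))

1. (q (p) (s (q (p) (p))))  →  (s (q (p) (p)))
2. (s (q (p) (p)))  →  (s (p))


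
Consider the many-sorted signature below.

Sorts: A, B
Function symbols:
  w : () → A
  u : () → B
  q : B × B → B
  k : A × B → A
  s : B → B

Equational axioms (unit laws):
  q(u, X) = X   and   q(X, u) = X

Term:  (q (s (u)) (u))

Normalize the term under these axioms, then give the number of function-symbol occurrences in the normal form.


1. (q (s (u)) (u))  →  (s (u))
normal form: (s (u))

size = 2


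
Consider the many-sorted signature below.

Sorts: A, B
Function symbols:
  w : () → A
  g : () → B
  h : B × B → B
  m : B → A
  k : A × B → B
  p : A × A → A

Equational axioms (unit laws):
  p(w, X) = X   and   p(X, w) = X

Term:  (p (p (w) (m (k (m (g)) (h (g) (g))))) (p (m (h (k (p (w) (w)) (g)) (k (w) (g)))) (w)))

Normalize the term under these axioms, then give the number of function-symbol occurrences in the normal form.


size = 16

1. (p (p (w) (m (k (m (g)) (h (g) (g))))) (p (m (h (k (p (w) (w)) (g)) (k (w) (g)))) (w)))  →  (p (m (k (m (g)) (h (g) (g)))) (p (m (h (k (p (w) (w)) (g)) (k (w) (g)))) (w)))
2. (p (m (k (m (g)) (h (g) (g)))) (p (m (h (k (p (w) (w)) (g)) (k (w) (g)))) (w)))  →  (p (m (k (m (g)) (h (g) (g)))) (m (h (k (p (w) (w)) (g)) (k (w) (g)))))
3. (p (m (k (m (g)) (h (g) (g)))) (m (h (k (p (w) (w)) (g)) (k (w) (g)))))  →  (p (m (k (m (g)) (h (g) (g)))) (m (h (k (w) (g)) (k (w) (g)))))
normal form: (p (m (k (m (g)) (h (g) (g)))) (m (h (k (w) (g)) (k (w) (g)))))
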